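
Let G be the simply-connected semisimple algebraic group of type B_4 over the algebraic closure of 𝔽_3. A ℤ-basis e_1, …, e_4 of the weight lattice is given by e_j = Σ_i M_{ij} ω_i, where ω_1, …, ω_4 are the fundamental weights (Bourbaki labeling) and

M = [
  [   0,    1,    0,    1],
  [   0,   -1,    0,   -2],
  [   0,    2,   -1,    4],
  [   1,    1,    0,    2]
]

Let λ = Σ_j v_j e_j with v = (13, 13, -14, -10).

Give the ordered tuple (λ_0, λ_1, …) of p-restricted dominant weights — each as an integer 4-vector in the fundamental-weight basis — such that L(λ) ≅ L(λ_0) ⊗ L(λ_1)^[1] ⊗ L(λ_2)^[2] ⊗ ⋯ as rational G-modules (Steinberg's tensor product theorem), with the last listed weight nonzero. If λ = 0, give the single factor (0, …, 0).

((0, 1, 0, 0), (1, 2, 0, 2))

Converting to the ω-basis (c_i = row i of M dotted with v = (13, 13, -14, -10)):
  c_1 = 0·13 + 1·13 + (0)·(-14) + (1)·(-10) = 3
  c_2 = 0·13 + (-1)·(13) + (0)·(-14) + (-2)·(-10) = 7
  c_3 = 0·13 + 2·13 + (-1)·(-14) + (4)·(-10) = 0
  c_4 = 1·13 + 1·13 + (0)·(-14) + (2)·(-10) = 6
Writing each c_i in base p = 3:
  c_1 = 3 = 0·3^0 + 1·3^1
  c_2 = 7 = 1·3^0 + 2·3^1
  c_3 = 0
  c_4 = 6 = 0·3^0 + 2·3^1
Factor λ_0 = (0, 1, 0, 0)
Factor λ_1 = (1, 2, 0, 2)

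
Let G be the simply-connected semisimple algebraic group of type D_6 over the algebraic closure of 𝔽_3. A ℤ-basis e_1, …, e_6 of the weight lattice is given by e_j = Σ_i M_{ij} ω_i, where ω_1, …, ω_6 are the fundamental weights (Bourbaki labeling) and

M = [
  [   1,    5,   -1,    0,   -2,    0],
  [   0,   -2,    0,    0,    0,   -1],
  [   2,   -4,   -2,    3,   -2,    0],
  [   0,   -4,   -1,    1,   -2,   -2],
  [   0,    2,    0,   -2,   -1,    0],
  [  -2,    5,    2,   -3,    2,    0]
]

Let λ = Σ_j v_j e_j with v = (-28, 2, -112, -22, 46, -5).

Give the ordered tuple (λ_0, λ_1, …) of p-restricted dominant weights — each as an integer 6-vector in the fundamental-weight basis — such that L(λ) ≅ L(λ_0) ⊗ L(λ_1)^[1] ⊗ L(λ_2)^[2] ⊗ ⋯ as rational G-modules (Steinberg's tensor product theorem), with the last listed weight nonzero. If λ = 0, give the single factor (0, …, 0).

((2, 1, 2, 0, 2, 0),)

Change of basis e → ω: c = M·v where v = (-28, 2, -112, -22, 46, -5):
  c_1 = 1*-28 + 5*2 + -1*-112 + 0*-22 + -2*46 + 0*-5 = 2
  c_2 = 0*-28 + -2*2 + 0*-112 + 0*-22 + 0*46 + -1*-5 = 1
  c_3 = 2*-28 + -4*2 + -2*-112 + 3*-22 + -2*46 + 0*-5 = 2
  c_4 = 0*-28 + -4*2 + -1*-112 + 1*-22 + -2*46 + -2*-5 = 0
  c_5 = 0*-28 + 2*2 + 0*-112 + -2*-22 + -1*46 + 0*-5 = 2
  c_6 = -2*-28 + 5*2 + 2*-112 + -3*-22 + 2*46 + 0*-5 = 0
p = 3; digits c_i = Σ_j d_{ij}·3^j, 0 ≤ d_{ij} < 3:
  c_1 = 2 = 2·3^0
  c_2 = 1 = 1·3^0
  c_3 = 2 = 2·3^0
  c_4 = 0
  c_5 = 2 = 2·3^0
  c_6 = 0
λ_0 = (2, 1, 2, 0, 2, 0)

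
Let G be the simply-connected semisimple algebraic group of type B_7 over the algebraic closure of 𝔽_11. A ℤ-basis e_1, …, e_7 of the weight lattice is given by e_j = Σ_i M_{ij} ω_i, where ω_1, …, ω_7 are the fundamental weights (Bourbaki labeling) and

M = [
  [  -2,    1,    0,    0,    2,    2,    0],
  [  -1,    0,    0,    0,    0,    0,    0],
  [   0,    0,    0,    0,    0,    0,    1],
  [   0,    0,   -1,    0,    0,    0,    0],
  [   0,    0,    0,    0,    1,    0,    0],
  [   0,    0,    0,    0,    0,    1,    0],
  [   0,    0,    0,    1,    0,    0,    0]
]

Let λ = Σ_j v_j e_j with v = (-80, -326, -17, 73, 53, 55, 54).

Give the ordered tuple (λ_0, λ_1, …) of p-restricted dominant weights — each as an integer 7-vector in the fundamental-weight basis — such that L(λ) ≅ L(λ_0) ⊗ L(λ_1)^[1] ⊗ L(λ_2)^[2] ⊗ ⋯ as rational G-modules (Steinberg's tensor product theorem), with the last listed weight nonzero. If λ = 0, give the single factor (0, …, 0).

((6, 3, 10, 6, 9, 0, 7), (4, 7, 4, 1, 4, 5, 6))

Change of basis e → ω: c = M·v where v = (-80, -326, -17, 73, 53, 55, 54):
  c_1 = (-2)·(-80) + (1)·(-326) + (0)·(-17) + 0·73 + 2·53 + 2·55 + 0·54 = 50
  c_2 = (-1)·(-80) + (0)·(-326) + (0)·(-17) + 0·73 + 0·53 + 0·55 + 0·54 = 80
  c_3 = (0)·(-80) + (0)·(-326) + (0)·(-17) + 0·73 + 0·53 + 0·55 + 1·54 = 54
  c_4 = (0)·(-80) + (0)·(-326) + (-1)·(-17) + 0·73 + 0·53 + 0·55 + 0·54 = 17
  c_5 = (0)·(-80) + (0)·(-326) + (0)·(-17) + 0·73 + 1·53 + 0·55 + 0·54 = 53
  c_6 = (0)·(-80) + (0)·(-326) + (0)·(-17) + 0·73 + 0·53 + 1·55 + 0·54 = 55
  c_7 = (0)·(-80) + (0)·(-326) + (0)·(-17) + 1·73 + 0·53 + 0·55 + 0·54 = 73
Writing each c_i in base p = 11:
  c_1 = 50 = 6·11^0 + 4·11^1
  c_2 = 80 = 3·11^0 + 7·11^1
  c_3 = 54 = 10·11^0 + 4·11^1
  c_4 = 17 = 6·11^0 + 1·11^1
  c_5 = 53 = 9·11^0 + 4·11^1
  c_6 = 55 = 0·11^0 + 5·11^1
  c_7 = 73 = 7·11^0 + 6·11^1
λ_0 = (6, 3, 10, 6, 9, 0, 7)
λ_1 = (4, 7, 4, 1, 4, 5, 6)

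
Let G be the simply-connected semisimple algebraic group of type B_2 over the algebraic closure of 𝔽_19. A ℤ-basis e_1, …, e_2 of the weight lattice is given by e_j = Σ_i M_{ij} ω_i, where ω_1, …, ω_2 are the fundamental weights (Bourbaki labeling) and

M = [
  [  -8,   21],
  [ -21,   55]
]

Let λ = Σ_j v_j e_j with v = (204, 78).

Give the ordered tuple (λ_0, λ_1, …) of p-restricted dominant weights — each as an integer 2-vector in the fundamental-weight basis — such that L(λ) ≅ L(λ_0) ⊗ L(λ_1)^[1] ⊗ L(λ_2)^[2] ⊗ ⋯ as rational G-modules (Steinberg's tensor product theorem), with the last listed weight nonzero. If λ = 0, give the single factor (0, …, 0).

Change of basis e → ω: c = M·v where v = (204, 78):
  c_1 = (-8)·(204) + 21·78 = 6
  c_2 = (-21)·(204) + 55·78 = 6
Writing each c_i in base p = 19:
  c_1 = 6 = 6·19^0
  c_2 = 6 = 6·19^0
Factor λ_0 = (6, 6)

((6, 6),)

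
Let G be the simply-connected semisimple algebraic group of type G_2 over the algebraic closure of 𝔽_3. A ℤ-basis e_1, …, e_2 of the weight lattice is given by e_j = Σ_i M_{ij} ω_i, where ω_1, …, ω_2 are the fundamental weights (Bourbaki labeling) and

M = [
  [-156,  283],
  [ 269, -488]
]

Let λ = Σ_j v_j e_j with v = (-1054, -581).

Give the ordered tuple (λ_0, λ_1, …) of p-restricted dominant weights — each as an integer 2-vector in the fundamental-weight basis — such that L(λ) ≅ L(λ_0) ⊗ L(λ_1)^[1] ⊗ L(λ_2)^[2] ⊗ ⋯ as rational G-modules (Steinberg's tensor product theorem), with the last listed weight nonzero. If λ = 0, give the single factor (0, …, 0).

((1, 2),)

Change of basis e → ω: c = M·v where v = (-1054, -581):
  c_1 = (-156)·(-1054) + (283)·(-581) = 1
  c_2 = (269)·(-1054) + (-488)·(-581) = 2
Writing each c_i in base p = 3:
  c_1 = 1 = 1·3^0
  c_2 = 2 = 2·3^0
p-restricted factor λ_0 = (1, 2)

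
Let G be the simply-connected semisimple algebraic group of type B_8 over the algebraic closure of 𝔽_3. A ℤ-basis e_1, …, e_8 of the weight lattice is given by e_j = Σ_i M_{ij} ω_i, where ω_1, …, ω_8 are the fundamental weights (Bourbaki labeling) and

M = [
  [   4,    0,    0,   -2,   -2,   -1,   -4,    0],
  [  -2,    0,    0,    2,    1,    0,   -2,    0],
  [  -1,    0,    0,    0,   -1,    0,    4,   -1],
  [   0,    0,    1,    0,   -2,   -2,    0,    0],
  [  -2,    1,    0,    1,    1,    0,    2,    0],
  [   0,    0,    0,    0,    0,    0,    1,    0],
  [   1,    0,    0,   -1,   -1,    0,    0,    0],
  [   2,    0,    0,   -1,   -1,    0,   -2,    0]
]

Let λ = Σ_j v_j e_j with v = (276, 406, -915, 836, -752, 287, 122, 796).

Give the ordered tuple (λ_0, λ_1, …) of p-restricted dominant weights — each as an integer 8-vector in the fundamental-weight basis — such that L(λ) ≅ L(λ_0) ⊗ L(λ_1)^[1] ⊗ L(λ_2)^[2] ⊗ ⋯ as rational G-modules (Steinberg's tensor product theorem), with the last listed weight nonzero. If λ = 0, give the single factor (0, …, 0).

Change of basis e → ω: c = M·v where v = (276, 406, -915, 836, -752, 287, 122, 796):
  c_1 = (4)·(276) + (0)·(406) + (0)·(-915) + (-2)·(836) + (-2)·(-752) + (-1)·(287) + (-4)·(122) + (0)·(796) = 161
  c_2 = (-2)·(276) + (0)·(406) + (0)·(-915) + (2)·(836) + (1)·(-752) + (0)·(287) + (-2)·(122) + (0)·(796) = 124
  c_3 = (-1)·(276) + (0)·(406) + (0)·(-915) + (0)·(836) + (-1)·(-752) + (0)·(287) + (4)·(122) + (-1)·(796) = 168
  c_4 = (0)·(276) + (0)·(406) + (1)·(-915) + (0)·(836) + (-2)·(-752) + (-2)·(287) + (0)·(122) + (0)·(796) = 15
  c_5 = (-2)·(276) + (1)·(406) + (0)·(-915) + (1)·(836) + (1)·(-752) + (0)·(287) + (2)·(122) + (0)·(796) = 182
  c_6 = (0)·(276) + (0)·(406) + (0)·(-915) + (0)·(836) + (0)·(-752) + (0)·(287) + (1)·(122) + (0)·(796) = 122
  c_7 = (1)·(276) + (0)·(406) + (0)·(-915) + (-1)·(836) + (-1)·(-752) + (0)·(287) + (0)·(122) + (0)·(796) = 192
  c_8 = (2)·(276) + (0)·(406) + (0)·(-915) + (-1)·(836) + (-1)·(-752) + (0)·(287) + (-2)·(122) + (0)·(796) = 224
Writing each c_i in base p = 3:
  c_1 = 161 = 2·3^0 + 2·3^1 + 2·3^2 + 2·3^3 + 1·3^4
  c_2 = 124 = 1·3^0 + 2·3^1 + 1·3^2 + 1·3^3 + 1·3^4
  c_3 = 168 = 0·3^0 + 2·3^1 + 0·3^2 + 0·3^3 + 2·3^4
  c_4 = 15 = 0·3^0 + 2·3^1 + 1·3^2
  c_5 = 182 = 2·3^0 + 0·3^1 + 2·3^2 + 0·3^3 + 2·3^4
  c_6 = 122 = 2·3^0 + 1·3^1 + 1·3^2 + 1·3^3 + 1·3^4
  c_7 = 192 = 0·3^0 + 1·3^1 + 0·3^2 + 1·3^3 + 2·3^4
  c_8 = 224 = 2·3^0 + 2·3^1 + 0·3^2 + 2·3^3 + 2·3^4
Factor λ_0 = (2, 1, 0, 0, 2, 2, 0, 2)
Factor λ_1 = (2, 2, 2, 2, 0, 1, 1, 2)
Factor λ_2 = (2, 1, 0, 1, 2, 1, 0, 0)
Factor λ_3 = (2, 1, 0, 0, 0, 1, 1, 2)
Factor λ_4 = (1, 1, 2, 0, 2, 1, 2, 2)

((2, 1, 0, 0, 2, 2, 0, 2), (2, 2, 2, 2, 0, 1, 1, 2), (2, 1, 0, 1, 2, 1, 0, 0), (2, 1, 0, 0, 0, 1, 1, 2), (1, 1, 2, 0, 2, 1, 2, 2))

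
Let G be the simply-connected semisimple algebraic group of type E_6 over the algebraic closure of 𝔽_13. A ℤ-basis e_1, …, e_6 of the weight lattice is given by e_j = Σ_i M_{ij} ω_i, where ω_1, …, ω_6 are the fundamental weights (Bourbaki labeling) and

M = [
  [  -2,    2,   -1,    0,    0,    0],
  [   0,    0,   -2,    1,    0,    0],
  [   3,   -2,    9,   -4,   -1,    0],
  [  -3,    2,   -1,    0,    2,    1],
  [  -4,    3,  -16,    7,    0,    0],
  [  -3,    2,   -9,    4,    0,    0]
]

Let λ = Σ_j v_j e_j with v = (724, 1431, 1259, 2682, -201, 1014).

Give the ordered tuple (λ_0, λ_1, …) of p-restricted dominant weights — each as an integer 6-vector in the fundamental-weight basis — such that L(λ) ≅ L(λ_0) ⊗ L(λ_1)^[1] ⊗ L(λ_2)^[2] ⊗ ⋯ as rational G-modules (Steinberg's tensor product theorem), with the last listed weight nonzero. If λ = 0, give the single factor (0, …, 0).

Change of basis e → ω: c = M·v where v = (724, 1431, 1259, 2682, -201, 1014):
  c_1 = -2*724 + 2*1431 + -1*1259 + 0*2682 + 0*-201 + 0*1014 = 155
  c_2 = 0*724 + 0*1431 + -2*1259 + 1*2682 + 0*-201 + 0*1014 = 164
  c_3 = 3*724 + -2*1431 + 9*1259 + -4*2682 + -1*-201 + 0*1014 = 114
  c_4 = -3*724 + 2*1431 + -1*1259 + 0*2682 + 2*-201 + 1*1014 = 43
  c_5 = -4*724 + 3*1431 + -16*1259 + 7*2682 + 0*-201 + 0*1014 = 27
  c_6 = -3*724 + 2*1431 + -9*1259 + 4*2682 + 0*-201 + 0*1014 = 87
Base-13 expansion of each c_i:
  c_1 = 155 = 12·13^0 + 11·13^1
  c_2 = 164 = 8·13^0 + 12·13^1
  c_3 = 114 = 10·13^0 + 8·13^1
  c_4 = 43 = 4·13^0 + 3·13^1
  c_5 = 27 = 1·13^0 + 2·13^1
  c_6 = 87 = 9·13^0 + 6·13^1
Factor λ_0 = (12, 8, 10, 4, 1, 9)
Factor λ_1 = (11, 12, 8, 3, 2, 6)

((12, 8, 10, 4, 1, 9), (11, 12, 8, 3, 2, 6))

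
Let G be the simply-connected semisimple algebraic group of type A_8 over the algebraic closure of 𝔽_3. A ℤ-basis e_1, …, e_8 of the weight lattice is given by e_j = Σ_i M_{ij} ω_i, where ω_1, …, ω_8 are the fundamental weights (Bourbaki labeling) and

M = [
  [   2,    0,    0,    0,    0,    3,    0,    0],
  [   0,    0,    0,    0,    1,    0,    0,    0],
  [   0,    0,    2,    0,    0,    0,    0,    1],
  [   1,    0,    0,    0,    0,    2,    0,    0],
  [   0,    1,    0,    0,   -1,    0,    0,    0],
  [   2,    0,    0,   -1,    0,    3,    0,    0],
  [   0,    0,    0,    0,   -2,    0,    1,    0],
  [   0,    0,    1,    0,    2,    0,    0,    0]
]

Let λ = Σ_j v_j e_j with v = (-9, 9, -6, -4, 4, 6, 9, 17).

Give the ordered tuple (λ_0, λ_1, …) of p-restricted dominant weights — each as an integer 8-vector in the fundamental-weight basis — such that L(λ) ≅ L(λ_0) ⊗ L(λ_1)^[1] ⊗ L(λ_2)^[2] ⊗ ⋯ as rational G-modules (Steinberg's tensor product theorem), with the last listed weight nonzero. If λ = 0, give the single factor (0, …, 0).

Converting to the ω-basis (c_i = row i of M dotted with v = (-9, 9, -6, -4, 4, 6, 9, 17)):
  c_1 = 2*-9 + 0*9 + 0*-6 + 0*-4 + 0*4 + 3*6 + 0*9 + 0*17 = 0
  c_2 = 0*-9 + 0*9 + 0*-6 + 0*-4 + 1*4 + 0*6 + 0*9 + 0*17 = 4
  c_3 = 0*-9 + 0*9 + 2*-6 + 0*-4 + 0*4 + 0*6 + 0*9 + 1*17 = 5
  c_4 = 1*-9 + 0*9 + 0*-6 + 0*-4 + 0*4 + 2*6 + 0*9 + 0*17 = 3
  c_5 = 0*-9 + 1*9 + 0*-6 + 0*-4 + -1*4 + 0*6 + 0*9 + 0*17 = 5
  c_6 = 2*-9 + 0*9 + 0*-6 + -1*-4 + 0*4 + 3*6 + 0*9 + 0*17 = 4
  c_7 = 0*-9 + 0*9 + 0*-6 + 0*-4 + -2*4 + 0*6 + 1*9 + 0*17 = 1
  c_8 = 0*-9 + 0*9 + 1*-6 + 0*-4 + 2*4 + 0*6 + 0*9 + 0*17 = 2
Expand coordinatewise in base 3:
  c_1 = 0
  c_2 = 4 = 1·3^0 + 1·3^1
  c_3 = 5 = 2·3^0 + 1·3^1
  c_4 = 3 = 0·3^0 + 1·3^1
  c_5 = 5 = 2·3^0 + 1·3^1
  c_6 = 4 = 1·3^0 + 1·3^1
  c_7 = 1 = 1·3^0
  c_8 = 2 = 2·3^0
Factor λ_0 = (0, 1, 2, 0, 2, 1, 1, 2)
Factor λ_1 = (0, 1, 1, 1, 1, 1, 0, 0)

((0, 1, 2, 0, 2, 1, 1, 2), (0, 1, 1, 1, 1, 1, 0, 0))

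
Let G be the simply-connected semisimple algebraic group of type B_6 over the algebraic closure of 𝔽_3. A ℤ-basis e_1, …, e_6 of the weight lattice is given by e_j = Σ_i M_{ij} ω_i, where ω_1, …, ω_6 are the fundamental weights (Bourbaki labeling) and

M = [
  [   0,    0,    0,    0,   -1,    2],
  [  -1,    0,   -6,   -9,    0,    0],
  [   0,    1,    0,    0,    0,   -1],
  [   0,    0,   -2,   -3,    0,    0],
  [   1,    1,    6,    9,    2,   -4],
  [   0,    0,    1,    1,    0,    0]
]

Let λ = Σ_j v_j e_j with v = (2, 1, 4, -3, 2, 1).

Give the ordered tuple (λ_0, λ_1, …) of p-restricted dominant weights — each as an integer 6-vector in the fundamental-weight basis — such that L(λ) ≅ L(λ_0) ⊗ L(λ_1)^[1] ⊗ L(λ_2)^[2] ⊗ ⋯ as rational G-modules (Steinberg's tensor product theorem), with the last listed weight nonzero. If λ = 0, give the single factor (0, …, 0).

((0, 1, 0, 1, 0, 1),)

In the fundamental-weight basis, λ has coordinates c = M·v (v = (2, 1, 4, -3, 2, 1)):
  c_1 = (0)·(2) + (0)·(1) + (0)·(4) + (0)·(-3) + (-1)·(2) + (2)·(1) = 0
  c_2 = (-1)·(2) + (0)·(1) + (-6)·(4) + (-9)·(-3) + (0)·(2) + (0)·(1) = 1
  c_3 = (0)·(2) + (1)·(1) + (0)·(4) + (0)·(-3) + (0)·(2) + (-1)·(1) = 0
  c_4 = (0)·(2) + (0)·(1) + (-2)·(4) + (-3)·(-3) + (0)·(2) + (0)·(1) = 1
  c_5 = (1)·(2) + (1)·(1) + (6)·(4) + (9)·(-3) + (2)·(2) + (-4)·(1) = 0
  c_6 = (0)·(2) + (0)·(1) + (1)·(4) + (1)·(-3) + (0)·(2) + (0)·(1) = 1
Writing each c_i in base p = 3:
  c_1 = 0
  c_2 = 1 = 1·3^0
  c_3 = 0
  c_4 = 1 = 1·3^0
  c_5 = 0
  c_6 = 1 = 1·3^0
p-restricted factor λ_0 = (0, 1, 0, 1, 0, 1)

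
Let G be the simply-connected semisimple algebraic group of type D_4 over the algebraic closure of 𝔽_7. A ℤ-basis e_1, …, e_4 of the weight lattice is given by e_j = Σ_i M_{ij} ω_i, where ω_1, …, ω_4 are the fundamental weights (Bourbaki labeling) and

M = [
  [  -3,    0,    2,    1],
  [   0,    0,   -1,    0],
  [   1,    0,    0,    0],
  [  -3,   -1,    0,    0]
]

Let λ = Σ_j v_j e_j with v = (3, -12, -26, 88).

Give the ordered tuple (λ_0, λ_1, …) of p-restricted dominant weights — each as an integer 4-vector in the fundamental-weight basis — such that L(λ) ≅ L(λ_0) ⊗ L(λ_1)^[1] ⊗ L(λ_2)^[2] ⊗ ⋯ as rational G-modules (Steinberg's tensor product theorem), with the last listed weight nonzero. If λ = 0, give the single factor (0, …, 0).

Compute c_i = Σ_j M_{ij} v_j with v = (3, -12, -26, 88):
  c_1 = (-3)·(3) + (0)·(-12) + (2)·(-26) + 1·88 = 27
  c_2 = 0·3 + (0)·(-12) + (-1)·(-26) + 0·88 = 26
  c_3 = 1·3 + (0)·(-12) + (0)·(-26) + 0·88 = 3
  c_4 = (-3)·(3) + (-1)·(-12) + (0)·(-26) + 0·88 = 3
Writing each c_i in base p = 7:
  c_1 = 27 = 6·7^0 + 3·7^1
  c_2 = 26 = 5·7^0 + 3·7^1
  c_3 = 3 = 3·7^0
  c_4 = 3 = 3·7^0
p-restricted factor λ_0 = (6, 5, 3, 3)
p-restricted factor λ_1 = (3, 3, 0, 0)

((6, 5, 3, 3), (3, 3, 0, 0))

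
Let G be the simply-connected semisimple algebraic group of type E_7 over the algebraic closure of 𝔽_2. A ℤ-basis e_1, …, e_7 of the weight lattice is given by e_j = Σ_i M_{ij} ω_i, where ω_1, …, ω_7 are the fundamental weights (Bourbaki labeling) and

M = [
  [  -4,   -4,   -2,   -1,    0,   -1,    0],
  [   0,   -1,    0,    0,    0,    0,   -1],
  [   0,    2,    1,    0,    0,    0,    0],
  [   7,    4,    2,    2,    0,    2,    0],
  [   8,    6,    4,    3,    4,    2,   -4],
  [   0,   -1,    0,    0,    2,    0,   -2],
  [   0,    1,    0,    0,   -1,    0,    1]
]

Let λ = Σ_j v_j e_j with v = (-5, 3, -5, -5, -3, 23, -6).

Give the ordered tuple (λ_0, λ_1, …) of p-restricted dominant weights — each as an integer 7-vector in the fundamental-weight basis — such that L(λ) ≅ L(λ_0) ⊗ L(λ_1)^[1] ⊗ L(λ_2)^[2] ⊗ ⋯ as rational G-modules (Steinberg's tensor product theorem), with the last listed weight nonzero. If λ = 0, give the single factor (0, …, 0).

((0, 1, 1, 1, 1, 1, 0), (0, 1, 0, 1, 0, 1, 0))

In the fundamental-weight basis, λ has coordinates c = M·v (v = (-5, 3, -5, -5, -3, 23, -6)):
  c_1 = (-4)·(-5) + (-4)·(3) + (-2)·(-5) + (-1)·(-5) + (0)·(-3) + (-1)·(23) + (0)·(-6) = 0
  c_2 = (0)·(-5) + (-1)·(3) + (0)·(-5) + (0)·(-5) + (0)·(-3) + (0)·(23) + (-1)·(-6) = 3
  c_3 = (0)·(-5) + (2)·(3) + (1)·(-5) + (0)·(-5) + (0)·(-3) + (0)·(23) + (0)·(-6) = 1
  c_4 = (7)·(-5) + (4)·(3) + (2)·(-5) + (2)·(-5) + (0)·(-3) + (2)·(23) + (0)·(-6) = 3
  c_5 = (8)·(-5) + (6)·(3) + (4)·(-5) + (3)·(-5) + (4)·(-3) + (2)·(23) + (-4)·(-6) = 1
  c_6 = (0)·(-5) + (-1)·(3) + (0)·(-5) + (0)·(-5) + (2)·(-3) + (0)·(23) + (-2)·(-6) = 3
  c_7 = (0)·(-5) + (1)·(3) + (0)·(-5) + (0)·(-5) + (-1)·(-3) + (0)·(23) + (1)·(-6) = 0
Writing each c_i in base p = 2:
  c_1 = 0
  c_2 = 3 = 1·2^0 + 1·2^1
  c_3 = 1 = 1·2^0
  c_4 = 3 = 1·2^0 + 1·2^1
  c_5 = 1 = 1·2^0
  c_6 = 3 = 1·2^0 + 1·2^1
  c_7 = 0
λ_0 = (0, 1, 1, 1, 1, 1, 0)
λ_1 = (0, 1, 0, 1, 0, 1, 0)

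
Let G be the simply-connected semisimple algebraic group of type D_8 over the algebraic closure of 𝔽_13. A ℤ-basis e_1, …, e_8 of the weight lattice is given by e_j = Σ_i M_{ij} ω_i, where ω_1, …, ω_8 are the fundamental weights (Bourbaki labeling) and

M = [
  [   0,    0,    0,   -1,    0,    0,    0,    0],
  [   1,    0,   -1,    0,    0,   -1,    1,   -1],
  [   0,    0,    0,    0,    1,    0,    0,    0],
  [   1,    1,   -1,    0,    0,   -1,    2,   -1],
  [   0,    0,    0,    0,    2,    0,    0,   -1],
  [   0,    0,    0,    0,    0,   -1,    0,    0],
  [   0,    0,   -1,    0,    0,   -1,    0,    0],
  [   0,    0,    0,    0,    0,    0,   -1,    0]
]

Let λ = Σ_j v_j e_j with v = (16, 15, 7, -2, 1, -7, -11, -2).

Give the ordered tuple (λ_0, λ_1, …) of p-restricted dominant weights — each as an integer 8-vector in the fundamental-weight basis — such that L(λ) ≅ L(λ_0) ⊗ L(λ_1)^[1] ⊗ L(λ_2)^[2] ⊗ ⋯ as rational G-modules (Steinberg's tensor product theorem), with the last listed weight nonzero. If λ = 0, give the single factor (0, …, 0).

ω-coordinates c = M·v, v = (16, 15, 7, -2, 1, -7, -11, -2):
  c_1 = 0*16 + 0*15 + 0*7 + -1*-2 + 0*1 + 0*-7 + 0*-11 + 0*-2 = 2
  c_2 = 1*16 + 0*15 + -1*7 + 0*-2 + 0*1 + -1*-7 + 1*-11 + -1*-2 = 7
  c_3 = 0*16 + 0*15 + 0*7 + 0*-2 + 1*1 + 0*-7 + 0*-11 + 0*-2 = 1
  c_4 = 1*16 + 1*15 + -1*7 + 0*-2 + 0*1 + -1*-7 + 2*-11 + -1*-2 = 11
  c_5 = 0*16 + 0*15 + 0*7 + 0*-2 + 2*1 + 0*-7 + 0*-11 + -1*-2 = 4
  c_6 = 0*16 + 0*15 + 0*7 + 0*-2 + 0*1 + -1*-7 + 0*-11 + 0*-2 = 7
  c_7 = 0*16 + 0*15 + -1*7 + 0*-2 + 0*1 + -1*-7 + 0*-11 + 0*-2 = 0
  c_8 = 0*16 + 0*15 + 0*7 + 0*-2 + 0*1 + 0*-7 + -1*-11 + 0*-2 = 11
Base-13 expansion of each c_i:
  c_1 = 2 = 2·13^0
  c_2 = 7 = 7·13^0
  c_3 = 1 = 1·13^0
  c_4 = 11 = 11·13^0
  c_5 = 4 = 4·13^0
  c_6 = 7 = 7·13^0
  c_7 = 0
  c_8 = 11 = 11·13^0
Factor λ_0 = (2, 7, 1, 11, 4, 7, 0, 11)

((2, 7, 1, 11, 4, 7, 0, 11),)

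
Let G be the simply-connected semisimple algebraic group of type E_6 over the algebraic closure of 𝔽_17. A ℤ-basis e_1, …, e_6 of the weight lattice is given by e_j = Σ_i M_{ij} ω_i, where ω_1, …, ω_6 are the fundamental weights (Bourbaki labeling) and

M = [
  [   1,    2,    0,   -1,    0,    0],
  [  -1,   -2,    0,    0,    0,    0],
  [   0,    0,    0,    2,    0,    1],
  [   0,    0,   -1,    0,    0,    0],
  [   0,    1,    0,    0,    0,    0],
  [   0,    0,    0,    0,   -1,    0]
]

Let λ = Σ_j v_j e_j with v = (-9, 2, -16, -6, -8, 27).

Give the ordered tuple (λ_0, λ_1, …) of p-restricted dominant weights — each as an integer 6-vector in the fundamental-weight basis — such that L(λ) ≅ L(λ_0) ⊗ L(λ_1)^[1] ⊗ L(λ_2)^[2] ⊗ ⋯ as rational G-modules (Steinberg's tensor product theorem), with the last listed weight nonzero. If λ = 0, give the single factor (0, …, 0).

Converting to the ω-basis (c_i = row i of M dotted with v = (-9, 2, -16, -6, -8, 27)):
  c_1 = (1)·(-9) + (2)·(2) + (0)·(-16) + (-1)·(-6) + (0)·(-8) + (0)·(27) = 1
  c_2 = (-1)·(-9) + (-2)·(2) + (0)·(-16) + (0)·(-6) + (0)·(-8) + (0)·(27) = 5
  c_3 = (0)·(-9) + (0)·(2) + (0)·(-16) + (2)·(-6) + (0)·(-8) + (1)·(27) = 15
  c_4 = (0)·(-9) + (0)·(2) + (-1)·(-16) + (0)·(-6) + (0)·(-8) + (0)·(27) = 16
  c_5 = (0)·(-9) + (1)·(2) + (0)·(-16) + (0)·(-6) + (0)·(-8) + (0)·(27) = 2
  c_6 = (0)·(-9) + (0)·(2) + (0)·(-16) + (0)·(-6) + (-1)·(-8) + (0)·(27) = 8
Writing each c_i in base p = 17:
  c_1 = 1 = 1·17^0
  c_2 = 5 = 5·17^0
  c_3 = 15 = 15·17^0
  c_4 = 16 = 16·17^0
  c_5 = 2 = 2·17^0
  c_6 = 8 = 8·17^0
p-restricted factor λ_0 = (1, 5, 15, 16, 2, 8)

((1, 5, 15, 16, 2, 8),)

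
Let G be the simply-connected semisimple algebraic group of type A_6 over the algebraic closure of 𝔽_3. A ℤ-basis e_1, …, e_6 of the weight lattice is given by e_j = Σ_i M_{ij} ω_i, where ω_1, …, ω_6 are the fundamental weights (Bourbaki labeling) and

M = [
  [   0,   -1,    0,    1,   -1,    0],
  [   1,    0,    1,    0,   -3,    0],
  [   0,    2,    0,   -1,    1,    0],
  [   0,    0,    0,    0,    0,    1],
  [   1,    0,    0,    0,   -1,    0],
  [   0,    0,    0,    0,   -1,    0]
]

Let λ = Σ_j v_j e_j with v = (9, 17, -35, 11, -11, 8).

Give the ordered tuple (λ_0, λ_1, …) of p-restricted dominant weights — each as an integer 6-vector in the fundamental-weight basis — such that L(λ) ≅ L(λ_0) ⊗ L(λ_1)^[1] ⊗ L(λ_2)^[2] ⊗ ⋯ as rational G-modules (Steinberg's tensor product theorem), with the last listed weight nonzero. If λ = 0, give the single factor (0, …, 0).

Change of basis e → ω: c = M·v where v = (9, 17, -35, 11, -11, 8):
  c_1 = 0*9 + -1*17 + 0*-35 + 1*11 + -1*-11 + 0*8 = 5
  c_2 = 1*9 + 0*17 + 1*-35 + 0*11 + -3*-11 + 0*8 = 7
  c_3 = 0*9 + 2*17 + 0*-35 + -1*11 + 1*-11 + 0*8 = 12
  c_4 = 0*9 + 0*17 + 0*-35 + 0*11 + 0*-11 + 1*8 = 8
  c_5 = 1*9 + 0*17 + 0*-35 + 0*11 + -1*-11 + 0*8 = 20
  c_6 = 0*9 + 0*17 + 0*-35 + 0*11 + -1*-11 + 0*8 = 11
p = 3; digits c_i = Σ_j d_{ij}·3^j, 0 ≤ d_{ij} < 3:
  c_1 = 5 = 2·3^0 + 1·3^1
  c_2 = 7 = 1·3^0 + 2·3^1
  c_3 = 12 = 0·3^0 + 1·3^1 + 1·3^2
  c_4 = 8 = 2·3^0 + 2·3^1
  c_5 = 20 = 2·3^0 + 0·3^1 + 2·3^2
  c_6 = 11 = 2·3^0 + 0·3^1 + 1·3^2
λ_0 = (2, 1, 0, 2, 2, 2)
λ_1 = (1, 2, 1, 2, 0, 0)
λ_2 = (0, 0, 1, 0, 2, 1)

((2, 1, 0, 2, 2, 2), (1, 2, 1, 2, 0, 0), (0, 0, 1, 0, 2, 1))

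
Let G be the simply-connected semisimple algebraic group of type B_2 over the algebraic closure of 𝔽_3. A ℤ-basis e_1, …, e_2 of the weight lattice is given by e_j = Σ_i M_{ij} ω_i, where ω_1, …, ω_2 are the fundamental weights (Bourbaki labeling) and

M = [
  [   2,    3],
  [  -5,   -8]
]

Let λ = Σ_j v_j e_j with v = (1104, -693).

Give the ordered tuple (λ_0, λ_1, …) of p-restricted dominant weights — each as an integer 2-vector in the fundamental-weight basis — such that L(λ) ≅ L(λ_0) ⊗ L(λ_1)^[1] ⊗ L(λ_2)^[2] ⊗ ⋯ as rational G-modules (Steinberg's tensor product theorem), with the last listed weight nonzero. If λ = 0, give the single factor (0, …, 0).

Converting to the ω-basis (c_i = row i of M dotted with v = (1104, -693)):
  c_1 = (2)·(1104) + (3)·(-693) = 129
  c_2 = (-5)·(1104) + (-8)·(-693) = 24
p = 3; digits c_i = Σ_j d_{ij}·3^j, 0 ≤ d_{ij} < 3:
  c_1 = 129 = 0·3^0 + 1·3^1 + 2·3^2 + 1·3^3 + 1·3^4
  c_2 = 24 = 0·3^0 + 2·3^1 + 2·3^2
λ_0 = (0, 0)
λ_1 = (1, 2)
λ_2 = (2, 2)
λ_3 = (1, 0)
λ_4 = (1, 0)

((0, 0), (1, 2), (2, 2), (1, 0), (1, 0))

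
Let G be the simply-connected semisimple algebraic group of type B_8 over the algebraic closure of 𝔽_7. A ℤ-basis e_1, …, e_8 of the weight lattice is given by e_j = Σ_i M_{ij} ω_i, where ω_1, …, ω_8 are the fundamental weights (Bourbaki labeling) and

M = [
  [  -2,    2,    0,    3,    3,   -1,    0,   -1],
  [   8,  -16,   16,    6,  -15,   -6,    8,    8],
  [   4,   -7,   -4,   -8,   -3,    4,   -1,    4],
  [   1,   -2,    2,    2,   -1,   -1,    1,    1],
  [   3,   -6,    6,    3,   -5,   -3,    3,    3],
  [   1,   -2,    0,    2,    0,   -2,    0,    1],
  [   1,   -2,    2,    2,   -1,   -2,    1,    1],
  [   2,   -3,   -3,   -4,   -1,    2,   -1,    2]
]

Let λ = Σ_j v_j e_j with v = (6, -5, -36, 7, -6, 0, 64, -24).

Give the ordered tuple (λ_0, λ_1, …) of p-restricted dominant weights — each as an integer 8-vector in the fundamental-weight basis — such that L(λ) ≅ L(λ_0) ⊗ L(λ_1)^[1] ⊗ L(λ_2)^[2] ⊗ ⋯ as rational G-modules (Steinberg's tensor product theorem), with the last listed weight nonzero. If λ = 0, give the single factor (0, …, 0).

ω-coordinates c = M·v, v = (6, -5, -36, 7, -6, 0, 64, -24):
  c_1 = (-2)·(6) + (2)·(-5) + (0)·(-36) + (3)·(7) + (3)·(-6) + (-1)·(0) + (0)·(64) + (-1)·(-24) = 5
  c_2 = (8)·(6) + (-16)·(-5) + (16)·(-36) + (6)·(7) + (-15)·(-6) + (-6)·(0) + (8)·(64) + (8)·(-24) = 4
  c_3 = (4)·(6) + (-7)·(-5) + (-4)·(-36) + (-8)·(7) + (-3)·(-6) + (4)·(0) + (-1)·(64) + (4)·(-24) = 5
  c_4 = (1)·(6) + (-2)·(-5) + (2)·(-36) + (2)·(7) + (-1)·(-6) + (-1)·(0) + (1)·(64) + (1)·(-24) = 4
  c_5 = (3)·(6) + (-6)·(-5) + (6)·(-36) + (3)·(7) + (-5)·(-6) + (-3)·(0) + (3)·(64) + (3)·(-24) = 3
  c_6 = (1)·(6) + (-2)·(-5) + (0)·(-36) + (2)·(7) + (0)·(-6) + (-2)·(0) + (0)·(64) + (1)·(-24) = 6
  c_7 = (1)·(6) + (-2)·(-5) + (2)·(-36) + (2)·(7) + (-1)·(-6) + (-2)·(0) + (1)·(64) + (1)·(-24) = 4
  c_8 = (2)·(6) + (-3)·(-5) + (-3)·(-36) + (-4)·(7) + (-1)·(-6) + (2)·(0) + (-1)·(64) + (2)·(-24) = 1
Base-7 expansion of each c_i:
  c_1 = 5 = 5·7^0
  c_2 = 4 = 4·7^0
  c_3 = 5 = 5·7^0
  c_4 = 4 = 4·7^0
  c_5 = 3 = 3·7^0
  c_6 = 6 = 6·7^0
  c_7 = 4 = 4·7^0
  c_8 = 1 = 1·7^0
Factor λ_0 = (5, 4, 5, 4, 3, 6, 4, 1)

((5, 4, 5, 4, 3, 6, 4, 1),)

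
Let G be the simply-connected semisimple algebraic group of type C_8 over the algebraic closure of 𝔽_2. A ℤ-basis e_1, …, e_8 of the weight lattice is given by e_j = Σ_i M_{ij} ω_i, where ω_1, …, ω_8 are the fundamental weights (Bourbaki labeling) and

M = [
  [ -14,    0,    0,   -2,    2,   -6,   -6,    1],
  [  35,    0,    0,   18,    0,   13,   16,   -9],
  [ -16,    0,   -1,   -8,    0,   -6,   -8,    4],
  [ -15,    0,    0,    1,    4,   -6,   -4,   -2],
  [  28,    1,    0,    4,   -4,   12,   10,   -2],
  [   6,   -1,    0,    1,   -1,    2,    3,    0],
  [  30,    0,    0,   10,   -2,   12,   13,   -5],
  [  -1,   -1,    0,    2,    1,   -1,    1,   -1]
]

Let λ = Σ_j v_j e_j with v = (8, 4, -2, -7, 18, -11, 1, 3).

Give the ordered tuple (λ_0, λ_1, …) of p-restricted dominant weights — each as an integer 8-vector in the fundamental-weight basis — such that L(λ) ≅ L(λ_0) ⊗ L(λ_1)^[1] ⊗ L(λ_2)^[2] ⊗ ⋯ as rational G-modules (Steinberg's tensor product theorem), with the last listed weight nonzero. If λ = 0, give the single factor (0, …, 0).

((1, 0, 0, 1, 0, 0, 0, 1),)

Change of basis e → ω: c = M·v where v = (8, 4, -2, -7, 18, -11, 1, 3):
  c_1 = (-14)·(8) + (0)·(4) + (0)·(-2) + (-2)·(-7) + (2)·(18) + (-6)·(-11) + (-6)·(1) + (1)·(3) = 1
  c_2 = (35)·(8) + (0)·(4) + (0)·(-2) + (18)·(-7) + (0)·(18) + (13)·(-11) + (16)·(1) + (-9)·(3) = 0
  c_3 = (-16)·(8) + (0)·(4) + (-1)·(-2) + (-8)·(-7) + (0)·(18) + (-6)·(-11) + (-8)·(1) + (4)·(3) = 0
  c_4 = (-15)·(8) + (0)·(4) + (0)·(-2) + (1)·(-7) + (4)·(18) + (-6)·(-11) + (-4)·(1) + (-2)·(3) = 1
  c_5 = (28)·(8) + (1)·(4) + (0)·(-2) + (4)·(-7) + (-4)·(18) + (12)·(-11) + (10)·(1) + (-2)·(3) = 0
  c_6 = (6)·(8) + (-1)·(4) + (0)·(-2) + (1)·(-7) + (-1)·(18) + (2)·(-11) + (3)·(1) + (0)·(3) = 0
  c_7 = (30)·(8) + (0)·(4) + (0)·(-2) + (10)·(-7) + (-2)·(18) + (12)·(-11) + (13)·(1) + (-5)·(3) = 0
  c_8 = (-1)·(8) + (-1)·(4) + (0)·(-2) + (2)·(-7) + (1)·(18) + (-1)·(-11) + (1)·(1) + (-1)·(3) = 1
Expand coordinatewise in base 2:
  c_1 = 1 = 1·2^0
  c_2 = 0
  c_3 = 0
  c_4 = 1 = 1·2^0
  c_5 = 0
  c_6 = 0
  c_7 = 0
  c_8 = 1 = 1·2^0
p-restricted factor λ_0 = (1, 0, 0, 1, 0, 0, 0, 1)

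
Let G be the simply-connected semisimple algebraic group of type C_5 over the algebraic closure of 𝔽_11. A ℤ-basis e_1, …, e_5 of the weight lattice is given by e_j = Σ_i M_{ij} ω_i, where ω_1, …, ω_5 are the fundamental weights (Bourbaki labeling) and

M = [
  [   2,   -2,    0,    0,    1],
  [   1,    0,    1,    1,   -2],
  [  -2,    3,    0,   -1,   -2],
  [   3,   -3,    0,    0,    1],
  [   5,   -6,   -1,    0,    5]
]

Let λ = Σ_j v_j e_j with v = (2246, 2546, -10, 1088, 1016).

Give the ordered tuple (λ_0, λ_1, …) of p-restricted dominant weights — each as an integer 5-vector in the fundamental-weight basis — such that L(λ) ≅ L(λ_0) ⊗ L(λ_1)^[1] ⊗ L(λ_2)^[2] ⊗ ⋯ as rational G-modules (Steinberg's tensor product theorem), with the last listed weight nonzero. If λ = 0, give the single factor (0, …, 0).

((9, 5, 4, 6, 10), (4, 7, 2, 10, 6), (3, 10, 0, 0, 8))

Change of basis e → ω: c = M·v where v = (2246, 2546, -10, 1088, 1016):
  c_1 = 2·2246 + (-2)·(2546) + (0)·(-10) + 0·1088 + 1·1016 = 416
  c_2 = 1·2246 + 0·2546 + (1)·(-10) + 1·1088 + (-2)·(1016) = 1292
  c_3 = (-2)·(2246) + 3·2546 + (0)·(-10) + (-1)·(1088) + (-2)·(1016) = 26
  c_4 = 3·2246 + (-3)·(2546) + (0)·(-10) + 0·1088 + 1·1016 = 116
  c_5 = 5·2246 + (-6)·(2546) + (-1)·(-10) + 0·1088 + 5·1016 = 1044
Expand coordinatewise in base 11:
  c_1 = 416 = 9·11^0 + 4·11^1 + 3·11^2
  c_2 = 1292 = 5·11^0 + 7·11^1 + 10·11^2
  c_3 = 26 = 4·11^0 + 2·11^1
  c_4 = 116 = 6·11^0 + 10·11^1
  c_5 = 1044 = 10·11^0 + 6·11^1 + 8·11^2
Factor λ_0 = (9, 5, 4, 6, 10)
Factor λ_1 = (4, 7, 2, 10, 6)
Factor λ_2 = (3, 10, 0, 0, 8)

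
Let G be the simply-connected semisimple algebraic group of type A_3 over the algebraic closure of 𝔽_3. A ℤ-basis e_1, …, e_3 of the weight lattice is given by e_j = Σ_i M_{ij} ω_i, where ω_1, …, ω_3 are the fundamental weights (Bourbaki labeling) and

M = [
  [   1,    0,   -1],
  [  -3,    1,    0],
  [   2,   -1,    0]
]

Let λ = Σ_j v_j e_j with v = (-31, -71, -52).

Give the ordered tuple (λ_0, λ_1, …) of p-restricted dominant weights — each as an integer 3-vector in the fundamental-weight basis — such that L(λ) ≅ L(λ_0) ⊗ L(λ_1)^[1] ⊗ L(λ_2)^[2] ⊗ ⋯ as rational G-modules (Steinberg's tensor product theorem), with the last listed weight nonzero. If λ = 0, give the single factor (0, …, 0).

((0, 1, 0), (1, 1, 0), (2, 2, 1))

Change of basis e → ω: c = M·v where v = (-31, -71, -52):
  c_1 = (1)·(-31) + (0)·(-71) + (-1)·(-52) = 21
  c_2 = (-3)·(-31) + (1)·(-71) + (0)·(-52) = 22
  c_3 = (2)·(-31) + (-1)·(-71) + (0)·(-52) = 9
Expand coordinatewise in base 3:
  c_1 = 21 = 0·3^0 + 1·3^1 + 2·3^2
  c_2 = 22 = 1·3^0 + 1·3^1 + 2·3^2
  c_3 = 9 = 0·3^0 + 0·3^1 + 1·3^2
λ_0 = (0, 1, 0)
λ_1 = (1, 1, 0)
λ_2 = (2, 2, 1)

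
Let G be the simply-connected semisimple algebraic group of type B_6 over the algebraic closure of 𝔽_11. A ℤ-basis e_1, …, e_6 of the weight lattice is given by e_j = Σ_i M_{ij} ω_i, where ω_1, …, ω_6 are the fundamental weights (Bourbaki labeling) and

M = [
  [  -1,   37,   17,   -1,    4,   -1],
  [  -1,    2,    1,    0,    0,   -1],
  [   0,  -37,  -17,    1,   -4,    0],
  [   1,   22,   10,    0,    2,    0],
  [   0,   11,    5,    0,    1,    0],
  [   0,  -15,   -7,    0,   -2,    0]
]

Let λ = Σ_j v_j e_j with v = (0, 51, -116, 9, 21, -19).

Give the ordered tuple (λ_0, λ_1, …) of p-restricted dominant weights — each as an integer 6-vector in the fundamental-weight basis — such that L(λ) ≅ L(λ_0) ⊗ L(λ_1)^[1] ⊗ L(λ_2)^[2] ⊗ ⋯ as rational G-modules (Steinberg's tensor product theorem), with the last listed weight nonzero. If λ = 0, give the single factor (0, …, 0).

((9, 5, 10, 4, 2, 5),)

Converting to the ω-basis (c_i = row i of M dotted with v = (0, 51, -116, 9, 21, -19)):
  c_1 = (-1)·(0) + 37·51 + (17)·(-116) + (-1)·(9) + 4·21 + (-1)·(-19) = 9
  c_2 = (-1)·(0) + 2·51 + (1)·(-116) + 0·9 + 0·21 + (-1)·(-19) = 5
  c_3 = 0·0 + (-37)·(51) + (-17)·(-116) + 1·9 + (-4)·(21) + (0)·(-19) = 10
  c_4 = 1·0 + 22·51 + (10)·(-116) + 0·9 + 2·21 + (0)·(-19) = 4
  c_5 = 0·0 + 11·51 + (5)·(-116) + 0·9 + 1·21 + (0)·(-19) = 2
  c_6 = 0·0 + (-15)·(51) + (-7)·(-116) + 0·9 + (-2)·(21) + (0)·(-19) = 5
Base-11 expansion of each c_i:
  c_1 = 9 = 9·11^0
  c_2 = 5 = 5·11^0
  c_3 = 10 = 10·11^0
  c_4 = 4 = 4·11^0
  c_5 = 2 = 2·11^0
  c_6 = 5 = 5·11^0
Factor λ_0 = (9, 5, 10, 4, 2, 5)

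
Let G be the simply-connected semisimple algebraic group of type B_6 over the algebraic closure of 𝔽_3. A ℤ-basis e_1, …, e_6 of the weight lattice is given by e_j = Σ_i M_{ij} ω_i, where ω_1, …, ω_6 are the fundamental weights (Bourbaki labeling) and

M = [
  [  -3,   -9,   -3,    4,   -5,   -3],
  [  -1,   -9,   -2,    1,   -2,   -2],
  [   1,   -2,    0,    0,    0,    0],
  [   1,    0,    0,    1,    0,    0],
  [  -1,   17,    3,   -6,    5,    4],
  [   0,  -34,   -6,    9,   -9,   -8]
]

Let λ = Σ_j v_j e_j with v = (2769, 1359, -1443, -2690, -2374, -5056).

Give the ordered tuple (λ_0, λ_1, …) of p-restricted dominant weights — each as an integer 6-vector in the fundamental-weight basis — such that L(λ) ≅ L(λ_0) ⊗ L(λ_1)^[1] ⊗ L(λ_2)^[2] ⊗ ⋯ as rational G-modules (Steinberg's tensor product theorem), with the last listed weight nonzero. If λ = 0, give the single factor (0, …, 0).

((0, 2, 0, 1, 0, 2), (2, 0, 2, 2, 2, 0), (1, 0, 2, 2, 2, 0), (2, 2, 1, 2, 1, 2))

ω-coordinates c = M·v, v = (2769, 1359, -1443, -2690, -2374, -5056):
  c_1 = (-3)·(2769) + (-9)·(1359) + (-3)·(-1443) + (4)·(-2690) + (-5)·(-2374) + (-3)·(-5056) = 69
  c_2 = (-1)·(2769) + (-9)·(1359) + (-2)·(-1443) + (1)·(-2690) + (-2)·(-2374) + (-2)·(-5056) = 56
  c_3 = 1·2769 + (-2)·(1359) + (0)·(-1443) + (0)·(-2690) + (0)·(-2374) + (0)·(-5056) = 51
  c_4 = 1·2769 + 0·1359 + (0)·(-1443) + (1)·(-2690) + (0)·(-2374) + (0)·(-5056) = 79
  c_5 = (-1)·(2769) + 17·1359 + (3)·(-1443) + (-6)·(-2690) + (5)·(-2374) + (4)·(-5056) = 51
  c_6 = 0·2769 + (-34)·(1359) + (-6)·(-1443) + (9)·(-2690) + (-9)·(-2374) + (-8)·(-5056) = 56
Writing each c_i in base p = 3:
  c_1 = 69 = 0·3^0 + 2·3^1 + 1·3^2 + 2·3^3
  c_2 = 56 = 2·3^0 + 0·3^1 + 0·3^2 + 2·3^3
  c_3 = 51 = 0·3^0 + 2·3^1 + 2·3^2 + 1·3^3
  c_4 = 79 = 1·3^0 + 2·3^1 + 2·3^2 + 2·3^3
  c_5 = 51 = 0·3^0 + 2·3^1 + 2·3^2 + 1·3^3
  c_6 = 56 = 2·3^0 + 0·3^1 + 0·3^2 + 2·3^3
λ_0 = (0, 2, 0, 1, 0, 2)
λ_1 = (2, 0, 2, 2, 2, 0)
λ_2 = (1, 0, 2, 2, 2, 0)
λ_3 = (2, 2, 1, 2, 1, 2)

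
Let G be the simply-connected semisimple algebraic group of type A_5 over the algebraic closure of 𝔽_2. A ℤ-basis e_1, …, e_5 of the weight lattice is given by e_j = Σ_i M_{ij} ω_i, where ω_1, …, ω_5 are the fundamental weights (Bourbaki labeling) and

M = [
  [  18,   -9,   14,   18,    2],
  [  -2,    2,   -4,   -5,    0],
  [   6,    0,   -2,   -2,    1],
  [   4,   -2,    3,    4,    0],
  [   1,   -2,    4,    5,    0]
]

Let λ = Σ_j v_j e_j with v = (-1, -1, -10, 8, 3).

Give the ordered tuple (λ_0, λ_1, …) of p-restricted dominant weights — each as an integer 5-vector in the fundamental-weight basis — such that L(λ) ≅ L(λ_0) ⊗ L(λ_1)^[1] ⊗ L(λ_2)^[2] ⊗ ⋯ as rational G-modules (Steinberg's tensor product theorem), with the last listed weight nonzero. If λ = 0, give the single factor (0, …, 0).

ω-coordinates c = M·v, v = (-1, -1, -10, 8, 3):
  c_1 = (18)·(-1) + (-9)·(-1) + (14)·(-10) + (18)·(8) + (2)·(3) = 1
  c_2 = (-2)·(-1) + (2)·(-1) + (-4)·(-10) + (-5)·(8) + (0)·(3) = 0
  c_3 = (6)·(-1) + (0)·(-1) + (-2)·(-10) + (-2)·(8) + (1)·(3) = 1
  c_4 = (4)·(-1) + (-2)·(-1) + (3)·(-10) + (4)·(8) + (0)·(3) = 0
  c_5 = (1)·(-1) + (-2)·(-1) + (4)·(-10) + (5)·(8) + (0)·(3) = 1
Expand coordinatewise in base 2:
  c_1 = 1 = 1·2^0
  c_2 = 0
  c_3 = 1 = 1·2^0
  c_4 = 0
  c_5 = 1 = 1·2^0
Factor λ_0 = (1, 0, 1, 0, 1)

((1, 0, 1, 0, 1),)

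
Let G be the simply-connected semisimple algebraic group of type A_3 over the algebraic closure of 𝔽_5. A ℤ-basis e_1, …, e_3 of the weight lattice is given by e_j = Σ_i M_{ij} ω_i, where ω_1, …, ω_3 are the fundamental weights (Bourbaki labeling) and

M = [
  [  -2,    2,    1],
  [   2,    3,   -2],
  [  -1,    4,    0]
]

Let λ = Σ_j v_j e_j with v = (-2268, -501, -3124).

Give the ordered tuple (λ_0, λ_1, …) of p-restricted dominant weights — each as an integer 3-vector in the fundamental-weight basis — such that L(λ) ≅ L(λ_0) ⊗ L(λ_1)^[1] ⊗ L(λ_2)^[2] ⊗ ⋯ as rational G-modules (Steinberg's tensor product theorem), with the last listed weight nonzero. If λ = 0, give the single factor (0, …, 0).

((0, 4, 4), (2, 1, 2), (1, 3, 0), (3, 1, 2))

Change of basis e → ω: c = M·v where v = (-2268, -501, -3124):
  c_1 = (-2)·(-2268) + (2)·(-501) + (1)·(-3124) = 410
  c_2 = (2)·(-2268) + (3)·(-501) + (-2)·(-3124) = 209
  c_3 = (-1)·(-2268) + (4)·(-501) + (0)·(-3124) = 264
Expand coordinatewise in base 5:
  c_1 = 410 = 0·5^0 + 2·5^1 + 1·5^2 + 3·5^3
  c_2 = 209 = 4·5^0 + 1·5^1 + 3·5^2 + 1·5^3
  c_3 = 264 = 4·5^0 + 2·5^1 + 0·5^2 + 2·5^3
p-restricted factor λ_0 = (0, 4, 4)
p-restricted factor λ_1 = (2, 1, 2)
p-restricted factor λ_2 = (1, 3, 0)
p-restricted factor λ_3 = (3, 1, 2)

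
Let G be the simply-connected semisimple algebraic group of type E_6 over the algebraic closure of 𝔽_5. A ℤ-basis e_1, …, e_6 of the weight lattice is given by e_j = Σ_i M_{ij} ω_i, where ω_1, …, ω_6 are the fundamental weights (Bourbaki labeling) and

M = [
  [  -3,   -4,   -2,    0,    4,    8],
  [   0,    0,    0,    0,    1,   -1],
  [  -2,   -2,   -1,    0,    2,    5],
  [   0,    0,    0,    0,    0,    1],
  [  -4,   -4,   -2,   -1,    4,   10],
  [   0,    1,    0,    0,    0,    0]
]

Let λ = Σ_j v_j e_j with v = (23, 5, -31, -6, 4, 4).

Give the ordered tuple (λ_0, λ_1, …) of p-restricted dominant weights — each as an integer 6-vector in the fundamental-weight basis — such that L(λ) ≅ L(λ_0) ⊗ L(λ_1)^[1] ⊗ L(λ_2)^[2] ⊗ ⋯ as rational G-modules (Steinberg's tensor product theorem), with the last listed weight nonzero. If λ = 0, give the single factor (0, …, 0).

In the fundamental-weight basis, λ has coordinates c = M·v (v = (23, 5, -31, -6, 4, 4)):
  c_1 = -3*23 + -4*5 + -2*-31 + 0*-6 + 4*4 + 8*4 = 21
  c_2 = 0*23 + 0*5 + 0*-31 + 0*-6 + 1*4 + -1*4 = 0
  c_3 = -2*23 + -2*5 + -1*-31 + 0*-6 + 2*4 + 5*4 = 3
  c_4 = 0*23 + 0*5 + 0*-31 + 0*-6 + 0*4 + 1*4 = 4
  c_5 = -4*23 + -4*5 + -2*-31 + -1*-6 + 4*4 + 10*4 = 12
  c_6 = 0*23 + 1*5 + 0*-31 + 0*-6 + 0*4 + 0*4 = 5
Expand coordinatewise in base 5:
  c_1 = 21 = 1·5^0 + 4·5^1
  c_2 = 0
  c_3 = 3 = 3·5^0
  c_4 = 4 = 4·5^0
  c_5 = 12 = 2·5^0 + 2·5^1
  c_6 = 5 = 0·5^0 + 1·5^1
p-restricted factor λ_0 = (1, 0, 3, 4, 2, 0)
p-restricted factor λ_1 = (4, 0, 0, 0, 2, 1)

((1, 0, 3, 4, 2, 0), (4, 0, 0, 0, 2, 1))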